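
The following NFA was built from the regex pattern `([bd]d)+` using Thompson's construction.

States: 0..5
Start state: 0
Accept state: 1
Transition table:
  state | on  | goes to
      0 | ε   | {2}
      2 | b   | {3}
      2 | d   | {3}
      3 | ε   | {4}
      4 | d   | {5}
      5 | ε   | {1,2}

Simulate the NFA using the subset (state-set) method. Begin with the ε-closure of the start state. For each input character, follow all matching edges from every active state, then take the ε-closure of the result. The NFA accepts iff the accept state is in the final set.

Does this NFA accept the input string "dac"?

Answer: REJECT

Derivation:
initial (ε-close {0}): {0,2}
'd' @ 1: {3,4}
'a' @ 2: {}  — state set empty
rest 'c' ignored (set empty)
end set {} — state 1 not in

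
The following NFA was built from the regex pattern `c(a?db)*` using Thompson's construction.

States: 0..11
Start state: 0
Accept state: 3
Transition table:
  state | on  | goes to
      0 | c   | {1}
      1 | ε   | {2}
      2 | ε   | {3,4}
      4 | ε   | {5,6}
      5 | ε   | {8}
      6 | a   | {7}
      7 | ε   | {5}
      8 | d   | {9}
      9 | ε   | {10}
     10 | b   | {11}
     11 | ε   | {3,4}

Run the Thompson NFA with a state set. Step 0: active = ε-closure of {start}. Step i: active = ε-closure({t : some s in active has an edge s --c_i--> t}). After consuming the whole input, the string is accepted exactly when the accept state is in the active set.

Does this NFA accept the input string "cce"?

Answer: REJECT

Derivation:
initial (ε-close {0}): {0}
'c' @ 1: {1,2,3,4,5,6,8}  [accepting]
'c' @ 2: {}  — state set empty
rest 'e' ignored (set empty)
final: {}; accept 3 not in set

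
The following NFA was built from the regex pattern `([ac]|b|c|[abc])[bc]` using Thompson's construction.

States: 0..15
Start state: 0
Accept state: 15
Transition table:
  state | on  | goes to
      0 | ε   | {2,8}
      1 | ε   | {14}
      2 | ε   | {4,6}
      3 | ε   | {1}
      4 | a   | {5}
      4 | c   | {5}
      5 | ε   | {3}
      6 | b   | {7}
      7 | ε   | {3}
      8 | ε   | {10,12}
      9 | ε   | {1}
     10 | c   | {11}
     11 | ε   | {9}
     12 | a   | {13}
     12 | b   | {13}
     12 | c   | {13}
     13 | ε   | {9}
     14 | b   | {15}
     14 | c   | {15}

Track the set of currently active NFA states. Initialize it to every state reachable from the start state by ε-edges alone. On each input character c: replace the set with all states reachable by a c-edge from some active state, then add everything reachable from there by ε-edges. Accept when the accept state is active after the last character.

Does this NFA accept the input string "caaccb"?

Answer: REJECT

Derivation:
initial (ε-close {0}): {0,2,4,6,8,10,12}
'c' @ 1: {1,3,5,9,11,13,14}
'a' @ 2: {}  — dead — no transitions
rest 'accb' ignored (set empty)
final: {}; accept 15 not in set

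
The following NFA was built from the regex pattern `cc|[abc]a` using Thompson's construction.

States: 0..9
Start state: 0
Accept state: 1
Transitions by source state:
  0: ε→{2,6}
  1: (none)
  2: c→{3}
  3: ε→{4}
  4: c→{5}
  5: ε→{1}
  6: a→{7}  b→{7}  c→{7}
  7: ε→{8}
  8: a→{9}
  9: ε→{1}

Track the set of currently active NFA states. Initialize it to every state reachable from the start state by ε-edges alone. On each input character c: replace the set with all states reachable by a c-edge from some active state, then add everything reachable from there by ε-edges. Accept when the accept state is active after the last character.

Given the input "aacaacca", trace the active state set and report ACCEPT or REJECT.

Answer: REJECT

Steps:
start: ε-closure({0}) = {0,2,6}
'a' @ 1: {7,8}
'a' @ 2: {1,9}  ✓accept
'c' @ 3: {}  — no active states
rest 'aacca' ignored (set empty)
after full input: {}  (accept=1 not in)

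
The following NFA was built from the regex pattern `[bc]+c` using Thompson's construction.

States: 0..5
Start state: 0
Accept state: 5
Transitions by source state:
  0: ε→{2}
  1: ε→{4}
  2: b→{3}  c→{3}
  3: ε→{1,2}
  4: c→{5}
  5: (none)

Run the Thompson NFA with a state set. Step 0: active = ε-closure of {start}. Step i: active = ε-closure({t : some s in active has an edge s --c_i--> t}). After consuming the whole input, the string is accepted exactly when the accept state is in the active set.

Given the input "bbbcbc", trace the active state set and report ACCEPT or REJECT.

initial (ε-close {0}): {0,2}
'b' @ 1: {1,2,3,4}
'b' @ 2: {1,2,3,4}
'b' @ 3: {1,2,3,4}
'c' @ 4: {1,2,3,4,5}  ✓accept
'b' @ 5: {1,2,3,4}
'c' @ 6: {1,2,3,4,5}  ✓accept
after full input: {1,2,3,4,5}  (accept=5 in)

Answer: ACCEPT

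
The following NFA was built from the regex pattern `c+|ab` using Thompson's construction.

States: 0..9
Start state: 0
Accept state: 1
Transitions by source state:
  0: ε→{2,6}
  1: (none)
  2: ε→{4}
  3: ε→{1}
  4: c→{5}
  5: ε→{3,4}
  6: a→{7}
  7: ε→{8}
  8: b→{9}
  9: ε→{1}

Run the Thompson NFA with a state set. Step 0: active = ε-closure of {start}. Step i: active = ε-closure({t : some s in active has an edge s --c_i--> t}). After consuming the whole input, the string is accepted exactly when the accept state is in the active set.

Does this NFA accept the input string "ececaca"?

Answer: REJECT

Steps:
start: ε-closure({0}) = {0,2,4,6}
'e' @ 1: {}  — dead — no transitions
rest 'cecaca' ignored (set empty)
after full input: {}  (accept=1 not in)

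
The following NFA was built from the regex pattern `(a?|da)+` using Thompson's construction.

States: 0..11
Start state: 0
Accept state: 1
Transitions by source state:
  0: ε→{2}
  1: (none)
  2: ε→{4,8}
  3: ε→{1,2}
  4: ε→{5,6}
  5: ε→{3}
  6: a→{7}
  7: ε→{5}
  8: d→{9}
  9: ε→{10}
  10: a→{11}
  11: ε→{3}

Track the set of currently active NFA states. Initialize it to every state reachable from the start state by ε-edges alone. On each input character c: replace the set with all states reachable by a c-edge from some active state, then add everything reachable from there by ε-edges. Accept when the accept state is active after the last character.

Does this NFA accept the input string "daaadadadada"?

S₀ = ε-closure({0}) = {0,1,2,3,4,5,6,8}
'd' @ 1: {9,10}
'a' @ 2: {1,2,3,4,5,6,8,11}  ✓accept
'a' @ 3: {1,2,3,4,5,6,7,8}  ✓accept
'a' @ 4: {1,2,3,4,5,6,7,8}  ✓accept
'd' @ 5: {9,10}
'a' @ 6: {1,2,3,4,5,6,8,11}  ✓accept
'd' @ 7: {9,10}
'a' @ 8: {1,2,3,4,5,6,8,11}  ✓accept
'd' @ 9: {9,10}
'a' @ 10: {1,2,3,4,5,6,8,11}  ✓accept
'd' @ 11: {9,10}
'a' @ 12: {1,2,3,4,5,6,8,11}  ✓accept
final: {1,2,3,4,5,6,8,11}; accept 1 in set

Answer: ACCEPT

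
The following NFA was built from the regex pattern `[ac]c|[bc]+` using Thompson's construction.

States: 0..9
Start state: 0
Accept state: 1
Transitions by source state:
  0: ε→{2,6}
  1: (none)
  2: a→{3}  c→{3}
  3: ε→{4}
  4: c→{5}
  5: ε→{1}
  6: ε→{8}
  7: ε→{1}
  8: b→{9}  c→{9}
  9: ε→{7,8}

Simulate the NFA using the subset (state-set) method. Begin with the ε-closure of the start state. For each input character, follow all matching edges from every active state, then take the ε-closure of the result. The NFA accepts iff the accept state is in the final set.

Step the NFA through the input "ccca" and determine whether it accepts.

Answer: REJECT

Steps:
S₀ = ε-closure({0}) = {0,2,6,8}
'c' @ 1: {1,3,4,7,8,9}  [accepting]
'c' @ 2: {1,5,7,8,9}  [accepting]
'c' @ 3: {1,7,8,9}  [accepting]
'a' @ 4: {}  — dead — no transitions
after full input: {}  (accept=1 not in)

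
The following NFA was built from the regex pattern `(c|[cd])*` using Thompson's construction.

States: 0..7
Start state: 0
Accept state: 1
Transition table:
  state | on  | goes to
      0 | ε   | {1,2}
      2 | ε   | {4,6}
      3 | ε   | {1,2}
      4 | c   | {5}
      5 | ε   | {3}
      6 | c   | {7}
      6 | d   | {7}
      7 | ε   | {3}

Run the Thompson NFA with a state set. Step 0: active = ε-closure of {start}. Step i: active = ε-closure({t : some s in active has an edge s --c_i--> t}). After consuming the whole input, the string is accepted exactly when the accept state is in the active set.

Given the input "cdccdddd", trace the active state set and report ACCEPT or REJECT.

start: ε-closure({0}) = {0,1,2,4,6}
'c' @ 1: {1,2,3,4,5,6,7}  (accept∈set)
'd' @ 2: {1,2,3,4,6,7}  (accept∈set)
'c' @ 3: {1,2,3,4,5,6,7}  (accept∈set)
'c' @ 4: {1,2,3,4,5,6,7}  (accept∈set)
'd' @ 5: {1,2,3,4,6,7}  (accept∈set)
'd' @ 6: {1,2,3,4,6,7}  (accept∈set)
'd' @ 7: {1,2,3,4,6,7}  (accept∈set)
'd' @ 8: {1,2,3,4,6,7}  (accept∈set)
final: {1,2,3,4,6,7}; accept 1 in set

Answer: ACCEPT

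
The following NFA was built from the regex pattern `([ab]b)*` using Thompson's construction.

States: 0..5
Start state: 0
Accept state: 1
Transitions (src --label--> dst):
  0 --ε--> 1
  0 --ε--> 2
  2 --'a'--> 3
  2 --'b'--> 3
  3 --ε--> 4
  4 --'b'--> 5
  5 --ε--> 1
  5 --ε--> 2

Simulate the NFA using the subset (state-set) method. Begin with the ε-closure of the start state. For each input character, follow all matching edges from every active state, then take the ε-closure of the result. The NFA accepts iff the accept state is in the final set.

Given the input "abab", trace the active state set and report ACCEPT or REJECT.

Answer: ACCEPT

Steps:
start: ε-closure({0}) = {0,1,2}
'a' @ 1: {3,4}
'b' @ 2: {1,2,5}  (accept∈set)
'a' @ 3: {3,4}
'b' @ 4: {1,2,5}  (accept∈set)
after full input: {1,2,5}  (accept=1 in)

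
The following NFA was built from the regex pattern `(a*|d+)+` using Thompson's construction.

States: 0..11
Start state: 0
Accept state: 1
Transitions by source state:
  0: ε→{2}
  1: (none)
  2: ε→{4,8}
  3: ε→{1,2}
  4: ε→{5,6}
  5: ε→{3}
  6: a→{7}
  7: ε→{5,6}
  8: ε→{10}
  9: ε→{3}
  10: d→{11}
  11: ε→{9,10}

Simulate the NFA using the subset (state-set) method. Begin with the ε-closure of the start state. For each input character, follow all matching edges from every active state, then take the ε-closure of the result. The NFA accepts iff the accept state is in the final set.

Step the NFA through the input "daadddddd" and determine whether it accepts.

Answer: ACCEPT

Steps:
S₀ = ε-closure({0}) = {0,1,2,3,4,5,6,8,10}
'd' @ 1: {1,2,3,4,5,6,8,9,10,11}  ✓accept
'a' @ 2: {1,2,3,4,5,6,7,8,10}  ✓accept
'a' @ 3: {1,2,3,4,5,6,7,8,10}  ✓accept
'd' @ 4: {1,2,3,4,5,6,8,9,10,11}  ✓accept
'd' @ 5: {1,2,3,4,5,6,8,9,10,11}  ✓accept
'd' @ 6: {1,2,3,4,5,6,8,9,10,11}  ✓accept
'd' @ 7: {1,2,3,4,5,6,8,9,10,11}  ✓accept
'd' @ 8: {1,2,3,4,5,6,8,9,10,11}  ✓accept
'd' @ 9: {1,2,3,4,5,6,8,9,10,11}  ✓accept
after full input: {1,2,3,4,5,6,8,9,10,11}  (accept=1 in)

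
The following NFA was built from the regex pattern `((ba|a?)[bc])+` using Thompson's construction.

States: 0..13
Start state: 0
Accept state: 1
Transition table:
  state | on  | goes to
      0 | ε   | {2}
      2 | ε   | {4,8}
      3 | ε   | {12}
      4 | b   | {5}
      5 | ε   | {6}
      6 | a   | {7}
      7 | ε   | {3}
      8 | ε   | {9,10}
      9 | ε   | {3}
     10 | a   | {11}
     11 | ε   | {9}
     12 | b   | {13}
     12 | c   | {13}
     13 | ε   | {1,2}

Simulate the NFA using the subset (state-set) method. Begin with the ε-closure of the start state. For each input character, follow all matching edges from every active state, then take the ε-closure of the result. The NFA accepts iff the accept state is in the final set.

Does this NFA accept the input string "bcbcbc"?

S₀ = ε-closure({0}) = {0,2,3,4,8,9,10,12}
'b' @ 1: {1,2,3,4,5,6,8,9,10,12,13}  ✓accept
'c' @ 2: {1,2,3,4,8,9,10,12,13}  ✓accept
'b' @ 3: {1,2,3,4,5,6,8,9,10,12,13}  ✓accept
'c' @ 4: {1,2,3,4,8,9,10,12,13}  ✓accept
'b' @ 5: {1,2,3,4,5,6,8,9,10,12,13}  ✓accept
'c' @ 6: {1,2,3,4,8,9,10,12,13}  ✓accept
final: {1,2,3,4,8,9,10,12,13}; accept 1 in set

Answer: ACCEPT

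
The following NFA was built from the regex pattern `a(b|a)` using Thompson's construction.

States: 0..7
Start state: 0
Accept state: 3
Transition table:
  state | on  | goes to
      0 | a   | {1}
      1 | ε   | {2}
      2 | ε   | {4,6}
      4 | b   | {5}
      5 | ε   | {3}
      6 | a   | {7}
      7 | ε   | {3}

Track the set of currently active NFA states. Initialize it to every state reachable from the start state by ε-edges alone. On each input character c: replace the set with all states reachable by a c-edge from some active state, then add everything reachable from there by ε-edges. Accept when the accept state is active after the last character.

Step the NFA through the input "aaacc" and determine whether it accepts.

Answer: REJECT

Derivation:
S₀ = ε-closure({0}) = {0}
'a' @ 1: {1,2,4,6}
'a' @ 2: {3,7}  ✓accept
'a' @ 3: {}  — dead — no transitions
rest 'cc' ignored (set empty)
end set {} — state 3 not in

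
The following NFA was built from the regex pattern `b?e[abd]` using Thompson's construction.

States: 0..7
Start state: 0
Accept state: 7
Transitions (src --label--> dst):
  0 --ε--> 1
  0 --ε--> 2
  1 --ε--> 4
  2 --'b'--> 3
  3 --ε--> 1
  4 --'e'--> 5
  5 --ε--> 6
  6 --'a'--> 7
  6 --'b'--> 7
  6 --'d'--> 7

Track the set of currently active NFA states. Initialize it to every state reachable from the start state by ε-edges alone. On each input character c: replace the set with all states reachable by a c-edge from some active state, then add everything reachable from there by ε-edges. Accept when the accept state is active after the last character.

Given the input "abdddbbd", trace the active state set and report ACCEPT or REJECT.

Answer: REJECT

Steps:
start: ε-closure({0}) = {0,1,2,4}
'a' @ 1: {}  — dead — no transitions
rest 'bdddbbd' ignored (set empty)
final: {}; accept 7 not in set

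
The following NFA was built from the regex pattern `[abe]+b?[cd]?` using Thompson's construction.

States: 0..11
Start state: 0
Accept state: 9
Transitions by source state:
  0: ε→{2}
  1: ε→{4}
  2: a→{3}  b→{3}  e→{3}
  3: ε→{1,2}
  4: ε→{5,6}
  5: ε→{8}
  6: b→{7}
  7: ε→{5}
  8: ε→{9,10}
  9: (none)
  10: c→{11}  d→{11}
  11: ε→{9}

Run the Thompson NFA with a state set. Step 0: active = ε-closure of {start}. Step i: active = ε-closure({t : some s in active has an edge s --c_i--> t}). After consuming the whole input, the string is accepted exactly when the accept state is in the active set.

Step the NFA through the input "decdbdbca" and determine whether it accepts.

start: ε-closure({0}) = {0,2}
'd' @ 1: {}  — dead — no transitions
rest 'ecdbdbca' ignored (set empty)
end set {} — state 9 not in

Answer: REJECT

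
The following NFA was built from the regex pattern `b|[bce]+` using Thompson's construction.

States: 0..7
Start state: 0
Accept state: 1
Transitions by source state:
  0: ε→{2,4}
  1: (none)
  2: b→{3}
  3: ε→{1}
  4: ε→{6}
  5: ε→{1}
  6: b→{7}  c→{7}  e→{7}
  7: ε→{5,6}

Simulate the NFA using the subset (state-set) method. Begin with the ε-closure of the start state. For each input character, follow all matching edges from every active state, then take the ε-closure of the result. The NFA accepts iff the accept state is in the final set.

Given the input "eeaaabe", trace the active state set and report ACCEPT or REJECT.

Answer: REJECT

Steps:
initial (ε-close {0}): {0,2,4,6}
'e' @ 1: {1,5,6,7}  ✓accept
'e' @ 2: {1,5,6,7}  ✓accept
'a' @ 3: {}  — no active states
rest 'aabe' ignored (set empty)
end set {} — state 1 not in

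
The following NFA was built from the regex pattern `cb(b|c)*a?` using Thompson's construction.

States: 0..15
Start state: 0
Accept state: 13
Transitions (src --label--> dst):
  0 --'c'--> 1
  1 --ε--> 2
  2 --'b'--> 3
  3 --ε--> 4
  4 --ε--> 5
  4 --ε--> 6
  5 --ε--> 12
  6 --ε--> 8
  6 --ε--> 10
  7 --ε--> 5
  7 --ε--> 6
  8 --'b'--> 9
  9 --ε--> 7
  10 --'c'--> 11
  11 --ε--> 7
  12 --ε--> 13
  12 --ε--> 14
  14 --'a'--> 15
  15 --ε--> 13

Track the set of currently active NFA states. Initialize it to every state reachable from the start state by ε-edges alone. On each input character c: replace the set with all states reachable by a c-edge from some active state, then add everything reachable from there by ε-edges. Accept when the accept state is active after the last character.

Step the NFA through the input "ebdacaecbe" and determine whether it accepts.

S₀ = ε-closure({0}) = {0}
'e' @ 1: {}  — no active states
rest 'bdacaecbe' ignored (set empty)
after full input: {}  (accept=13 not in)

Answer: REJECT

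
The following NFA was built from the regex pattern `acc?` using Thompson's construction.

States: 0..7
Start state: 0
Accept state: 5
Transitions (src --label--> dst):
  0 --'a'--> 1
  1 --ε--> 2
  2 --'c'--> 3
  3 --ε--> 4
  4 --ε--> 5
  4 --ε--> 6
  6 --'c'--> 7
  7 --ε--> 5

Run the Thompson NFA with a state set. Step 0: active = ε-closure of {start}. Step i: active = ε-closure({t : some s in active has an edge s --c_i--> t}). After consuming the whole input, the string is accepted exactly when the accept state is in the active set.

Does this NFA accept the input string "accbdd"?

S₀ = ε-closure({0}) = {0}
'a' @ 1: {1,2}
'c' @ 2: {3,4,5,6}  (accept∈set)
'c' @ 3: {5,7}  (accept∈set)
'b' @ 4: {}  — state set empty
rest 'dd' ignored (set empty)
after full input: {}  (accept=5 not in)

Answer: REJECT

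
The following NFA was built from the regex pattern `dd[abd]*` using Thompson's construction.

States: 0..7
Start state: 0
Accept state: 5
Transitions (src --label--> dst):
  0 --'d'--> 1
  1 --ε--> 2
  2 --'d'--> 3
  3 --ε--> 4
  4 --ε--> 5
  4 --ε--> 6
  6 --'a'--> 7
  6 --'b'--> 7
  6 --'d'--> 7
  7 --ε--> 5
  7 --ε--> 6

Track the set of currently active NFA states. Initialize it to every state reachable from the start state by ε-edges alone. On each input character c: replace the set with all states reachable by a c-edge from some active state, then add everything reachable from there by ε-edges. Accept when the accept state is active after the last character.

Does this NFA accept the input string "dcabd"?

initial (ε-close {0}): {0}
'd' @ 1: {1,2}
'c' @ 2: {}  — state set empty
rest 'abd' ignored (set empty)
after full input: {}  (accept=5 not in)

Answer: REJECT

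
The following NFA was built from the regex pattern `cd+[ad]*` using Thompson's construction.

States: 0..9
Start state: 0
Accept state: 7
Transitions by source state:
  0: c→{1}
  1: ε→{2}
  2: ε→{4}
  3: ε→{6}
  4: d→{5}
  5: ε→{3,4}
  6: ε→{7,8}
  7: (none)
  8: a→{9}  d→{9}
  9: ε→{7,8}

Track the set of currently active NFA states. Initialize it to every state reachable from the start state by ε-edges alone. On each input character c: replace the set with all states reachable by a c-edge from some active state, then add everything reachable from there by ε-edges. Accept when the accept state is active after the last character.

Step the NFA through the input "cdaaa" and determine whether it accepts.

start: ε-closure({0}) = {0}
'c' @ 1: {1,2,4}
'd' @ 2: {3,4,5,6,7,8}  (accept∈set)
'a' @ 3: {7,8,9}  (accept∈set)
'a' @ 4: {7,8,9}  (accept∈set)
'a' @ 5: {7,8,9}  (accept∈set)
end set {7,8,9} — state 7 in

Answer: ACCEPT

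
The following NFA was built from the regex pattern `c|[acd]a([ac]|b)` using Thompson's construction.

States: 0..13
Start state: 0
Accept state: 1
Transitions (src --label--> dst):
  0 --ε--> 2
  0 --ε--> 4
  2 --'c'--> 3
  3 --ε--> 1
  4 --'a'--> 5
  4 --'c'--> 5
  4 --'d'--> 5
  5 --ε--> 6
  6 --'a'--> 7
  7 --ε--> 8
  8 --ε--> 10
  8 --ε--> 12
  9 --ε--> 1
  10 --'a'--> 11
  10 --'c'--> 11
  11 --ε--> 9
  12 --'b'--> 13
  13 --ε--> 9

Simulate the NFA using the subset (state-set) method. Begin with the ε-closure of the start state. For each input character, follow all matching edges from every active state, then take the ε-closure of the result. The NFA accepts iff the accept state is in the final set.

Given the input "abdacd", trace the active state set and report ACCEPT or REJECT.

Answer: REJECT

Trace:
initial (ε-close {0}): {0,2,4}
'a' @ 1: {5,6}
'b' @ 2: {}  — state set empty
rest 'dacd' ignored (set empty)
final: {}; accept 1 not in set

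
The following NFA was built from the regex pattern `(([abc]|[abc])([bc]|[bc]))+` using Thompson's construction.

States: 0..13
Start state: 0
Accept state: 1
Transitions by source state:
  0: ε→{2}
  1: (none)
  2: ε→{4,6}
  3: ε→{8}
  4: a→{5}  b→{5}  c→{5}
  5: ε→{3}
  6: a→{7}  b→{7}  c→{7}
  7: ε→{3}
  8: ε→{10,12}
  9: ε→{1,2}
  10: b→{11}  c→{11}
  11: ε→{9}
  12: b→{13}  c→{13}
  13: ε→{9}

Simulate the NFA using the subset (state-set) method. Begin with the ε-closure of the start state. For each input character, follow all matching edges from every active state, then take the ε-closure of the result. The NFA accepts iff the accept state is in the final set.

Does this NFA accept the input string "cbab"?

start: ε-closure({0}) = {0,2,4,6}
'c' @ 1: {3,5,7,8,10,12}
'b' @ 2: {1,2,4,6,9,11,13}  [accepting]
'a' @ 3: {3,5,7,8,10,12}
'b' @ 4: {1,2,4,6,9,11,13}  [accepting]
after full input: {1,2,4,6,9,11,13}  (accept=1 in)

Answer: ACCEPT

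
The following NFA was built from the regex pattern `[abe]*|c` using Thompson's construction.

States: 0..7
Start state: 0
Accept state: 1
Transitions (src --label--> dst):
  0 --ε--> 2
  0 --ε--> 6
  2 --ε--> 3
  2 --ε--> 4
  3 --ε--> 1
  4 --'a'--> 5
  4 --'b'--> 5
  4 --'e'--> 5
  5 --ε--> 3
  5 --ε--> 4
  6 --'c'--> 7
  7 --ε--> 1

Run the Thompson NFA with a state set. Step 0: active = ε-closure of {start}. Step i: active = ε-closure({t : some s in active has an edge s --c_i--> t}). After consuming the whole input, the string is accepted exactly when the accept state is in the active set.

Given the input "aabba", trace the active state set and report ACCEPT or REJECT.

start: ε-closure({0}) = {0,1,2,3,4,6}
'a' @ 1: {1,3,4,5}  (accept∈set)
'a' @ 2: {1,3,4,5}  (accept∈set)
'b' @ 3: {1,3,4,5}  (accept∈set)
'b' @ 4: {1,3,4,5}  (accept∈set)
'a' @ 5: {1,3,4,5}  (accept∈set)
end set {1,3,4,5} — state 1 in

Answer: ACCEPT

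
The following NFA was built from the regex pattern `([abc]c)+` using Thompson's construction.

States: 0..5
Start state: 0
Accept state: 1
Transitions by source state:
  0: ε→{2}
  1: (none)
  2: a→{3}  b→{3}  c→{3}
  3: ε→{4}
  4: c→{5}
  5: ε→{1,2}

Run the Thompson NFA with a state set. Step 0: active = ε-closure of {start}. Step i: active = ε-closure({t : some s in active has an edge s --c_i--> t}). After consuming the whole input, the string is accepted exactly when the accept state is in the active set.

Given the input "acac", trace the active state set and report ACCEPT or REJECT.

initial (ε-close {0}): {0,2}
'a' @ 1: {3,4}
'c' @ 2: {1,2,5}  (accept∈set)
'a' @ 3: {3,4}
'c' @ 4: {1,2,5}  (accept∈set)
after full input: {1,2,5}  (accept=1 in)

Answer: ACCEPT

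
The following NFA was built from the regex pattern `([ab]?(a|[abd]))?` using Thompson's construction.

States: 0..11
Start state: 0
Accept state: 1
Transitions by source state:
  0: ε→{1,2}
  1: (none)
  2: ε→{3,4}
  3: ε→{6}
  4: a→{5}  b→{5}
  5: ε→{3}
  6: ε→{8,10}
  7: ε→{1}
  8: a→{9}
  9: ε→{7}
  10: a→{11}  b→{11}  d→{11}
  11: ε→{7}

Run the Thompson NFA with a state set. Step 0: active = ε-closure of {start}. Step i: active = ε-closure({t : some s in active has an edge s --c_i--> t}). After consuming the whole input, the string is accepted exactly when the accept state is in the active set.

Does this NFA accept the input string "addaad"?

Answer: REJECT

Trace:
S₀ = ε-closure({0}) = {0,1,2,3,4,6,8,10}
'a' @ 1: {1,3,5,6,7,8,9,10,11}  [accepting]
'd' @ 2: {1,7,11}  [accepting]
'd' @ 3: {}  — state set empty
rest 'aad' ignored (set empty)
end set {} — state 1 not in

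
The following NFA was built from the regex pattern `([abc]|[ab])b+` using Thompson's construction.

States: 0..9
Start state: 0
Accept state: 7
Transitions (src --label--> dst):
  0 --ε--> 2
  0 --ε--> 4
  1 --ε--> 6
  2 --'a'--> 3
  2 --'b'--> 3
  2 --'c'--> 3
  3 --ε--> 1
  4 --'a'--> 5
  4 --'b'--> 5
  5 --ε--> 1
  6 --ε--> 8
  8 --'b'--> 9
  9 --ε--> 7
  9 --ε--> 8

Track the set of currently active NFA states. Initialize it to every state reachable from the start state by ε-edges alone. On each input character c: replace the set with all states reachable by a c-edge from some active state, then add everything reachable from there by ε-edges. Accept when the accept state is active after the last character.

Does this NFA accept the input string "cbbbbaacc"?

initial (ε-close {0}): {0,2,4}
'c' @ 1: {1,3,6,8}
'b' @ 2: {7,8,9}  [accepting]
'b' @ 3: {7,8,9}  [accepting]
'b' @ 4: {7,8,9}  [accepting]
'b' @ 5: {7,8,9}  [accepting]
'a' @ 6: {}  — dead — no transitions
rest 'acc' ignored (set empty)
end set {} — state 7 not in

Answer: REJECT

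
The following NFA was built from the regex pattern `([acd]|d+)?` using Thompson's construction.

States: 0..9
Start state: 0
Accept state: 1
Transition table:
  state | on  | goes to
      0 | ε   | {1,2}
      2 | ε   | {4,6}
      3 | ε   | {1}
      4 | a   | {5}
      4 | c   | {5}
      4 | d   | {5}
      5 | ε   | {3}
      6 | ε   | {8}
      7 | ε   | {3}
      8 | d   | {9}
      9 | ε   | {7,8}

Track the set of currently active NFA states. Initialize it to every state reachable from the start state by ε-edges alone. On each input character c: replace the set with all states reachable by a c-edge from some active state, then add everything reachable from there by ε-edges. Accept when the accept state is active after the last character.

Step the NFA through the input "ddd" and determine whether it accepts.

initial (ε-close {0}): {0,1,2,4,6,8}
'd' @ 1: {1,3,5,7,8,9}  ✓accept
'd' @ 2: {1,3,7,8,9}  ✓accept
'd' @ 3: {1,3,7,8,9}  ✓accept
final: {1,3,7,8,9}; accept 1 in set

Answer: ACCEPT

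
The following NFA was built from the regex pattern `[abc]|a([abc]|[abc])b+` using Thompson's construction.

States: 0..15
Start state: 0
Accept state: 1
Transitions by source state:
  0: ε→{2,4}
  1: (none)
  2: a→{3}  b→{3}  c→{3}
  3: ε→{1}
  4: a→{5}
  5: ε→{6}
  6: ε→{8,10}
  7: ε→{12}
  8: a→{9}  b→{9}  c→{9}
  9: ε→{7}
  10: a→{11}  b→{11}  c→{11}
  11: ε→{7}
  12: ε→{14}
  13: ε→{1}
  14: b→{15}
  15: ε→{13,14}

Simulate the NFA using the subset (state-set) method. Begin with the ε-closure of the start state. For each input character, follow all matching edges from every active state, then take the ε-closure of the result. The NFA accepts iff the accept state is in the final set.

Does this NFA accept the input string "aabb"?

Answer: ACCEPT

Steps:
start: ε-closure({0}) = {0,2,4}
'a' @ 1: {1,3,5,6,8,10}  [accepting]
'a' @ 2: {7,9,11,12,14}
'b' @ 3: {1,13,14,15}  [accepting]
'b' @ 4: {1,13,14,15}  [accepting]
after full input: {1,13,14,15}  (accept=1 in)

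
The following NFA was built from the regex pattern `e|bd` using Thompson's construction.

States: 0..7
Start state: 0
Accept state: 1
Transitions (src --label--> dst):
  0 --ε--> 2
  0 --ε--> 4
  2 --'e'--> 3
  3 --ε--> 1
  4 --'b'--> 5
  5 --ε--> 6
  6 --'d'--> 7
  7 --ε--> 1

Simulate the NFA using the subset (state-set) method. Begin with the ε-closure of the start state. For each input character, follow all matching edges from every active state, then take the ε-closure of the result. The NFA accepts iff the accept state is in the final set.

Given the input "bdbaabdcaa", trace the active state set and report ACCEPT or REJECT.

Answer: REJECT

Trace:
initial (ε-close {0}): {0,2,4}
'b' @ 1: {5,6}
'd' @ 2: {1,7}  ✓accept
'b' @ 3: {}  — dead — no transitions
rest 'aabdcaa' ignored (set empty)
end set {} — state 1 not in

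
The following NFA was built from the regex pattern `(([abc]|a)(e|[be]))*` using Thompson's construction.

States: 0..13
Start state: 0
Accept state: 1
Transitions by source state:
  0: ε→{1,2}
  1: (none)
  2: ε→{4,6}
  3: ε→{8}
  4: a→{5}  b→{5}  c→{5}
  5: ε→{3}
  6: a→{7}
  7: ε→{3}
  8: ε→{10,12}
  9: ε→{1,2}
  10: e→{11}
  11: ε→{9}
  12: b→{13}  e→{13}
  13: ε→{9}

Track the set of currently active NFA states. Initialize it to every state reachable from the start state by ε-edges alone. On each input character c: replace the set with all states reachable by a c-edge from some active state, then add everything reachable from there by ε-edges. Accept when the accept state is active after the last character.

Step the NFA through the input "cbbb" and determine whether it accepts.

start: ε-closure({0}) = {0,1,2,4,6}
'c' @ 1: {3,5,8,10,12}
'b' @ 2: {1,2,4,6,9,13}  [accepting]
'b' @ 3: {3,5,8,10,12}
'b' @ 4: {1,2,4,6,9,13}  [accepting]
after full input: {1,2,4,6,9,13}  (accept=1 in)

Answer: ACCEPT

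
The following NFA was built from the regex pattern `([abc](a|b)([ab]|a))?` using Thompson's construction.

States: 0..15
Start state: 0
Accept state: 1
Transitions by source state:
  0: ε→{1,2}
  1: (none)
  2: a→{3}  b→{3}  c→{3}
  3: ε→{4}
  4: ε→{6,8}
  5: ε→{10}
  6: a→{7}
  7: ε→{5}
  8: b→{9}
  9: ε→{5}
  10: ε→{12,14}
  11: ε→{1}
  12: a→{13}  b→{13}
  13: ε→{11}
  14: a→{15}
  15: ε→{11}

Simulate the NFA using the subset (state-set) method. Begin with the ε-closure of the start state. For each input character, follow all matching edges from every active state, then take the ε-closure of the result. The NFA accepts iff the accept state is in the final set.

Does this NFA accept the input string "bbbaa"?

initial (ε-close {0}): {0,1,2}
'b' @ 1: {3,4,6,8}
'b' @ 2: {5,9,10,12,14}
'b' @ 3: {1,11,13}  [accepting]
'a' @ 4: {}  — no active states
rest 'a' ignored (set empty)
after full input: {}  (accept=1 not in)

Answer: REJECT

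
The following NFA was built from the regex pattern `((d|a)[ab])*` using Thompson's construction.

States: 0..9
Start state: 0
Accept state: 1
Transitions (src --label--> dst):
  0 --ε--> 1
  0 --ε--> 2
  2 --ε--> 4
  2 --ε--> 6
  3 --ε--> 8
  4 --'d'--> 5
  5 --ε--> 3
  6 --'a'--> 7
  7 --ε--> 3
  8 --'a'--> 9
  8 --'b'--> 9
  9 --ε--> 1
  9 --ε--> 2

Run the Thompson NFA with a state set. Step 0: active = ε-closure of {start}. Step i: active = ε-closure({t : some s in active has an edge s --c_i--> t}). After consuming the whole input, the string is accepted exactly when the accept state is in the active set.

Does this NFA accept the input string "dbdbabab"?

Answer: ACCEPT

Trace:
S₀ = ε-closure({0}) = {0,1,2,4,6}
'd' @ 1: {3,5,8}
'b' @ 2: {1,2,4,6,9}  (accept∈set)
'd' @ 3: {3,5,8}
'b' @ 4: {1,2,4,6,9}  (accept∈set)
'a' @ 5: {3,7,8}
'b' @ 6: {1,2,4,6,9}  (accept∈set)
'a' @ 7: {3,7,8}
'b' @ 8: {1,2,4,6,9}  (accept∈set)
end set {1,2,4,6,9} — state 1 in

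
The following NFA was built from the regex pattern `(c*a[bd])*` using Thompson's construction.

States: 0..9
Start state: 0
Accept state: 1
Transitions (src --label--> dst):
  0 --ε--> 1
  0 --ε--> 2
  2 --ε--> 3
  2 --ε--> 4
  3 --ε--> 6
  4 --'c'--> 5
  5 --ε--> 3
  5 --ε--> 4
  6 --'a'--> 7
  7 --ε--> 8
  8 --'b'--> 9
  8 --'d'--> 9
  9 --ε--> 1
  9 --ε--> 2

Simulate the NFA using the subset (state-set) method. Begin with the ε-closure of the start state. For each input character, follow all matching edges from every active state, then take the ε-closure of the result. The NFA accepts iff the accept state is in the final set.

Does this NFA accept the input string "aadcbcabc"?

S₀ = ε-closure({0}) = {0,1,2,3,4,6}
'a' @ 1: {7,8}
'a' @ 2: {}  — state set empty
rest 'dcbcabc' ignored (set empty)
final: {}; accept 1 not in set

Answer: REJECT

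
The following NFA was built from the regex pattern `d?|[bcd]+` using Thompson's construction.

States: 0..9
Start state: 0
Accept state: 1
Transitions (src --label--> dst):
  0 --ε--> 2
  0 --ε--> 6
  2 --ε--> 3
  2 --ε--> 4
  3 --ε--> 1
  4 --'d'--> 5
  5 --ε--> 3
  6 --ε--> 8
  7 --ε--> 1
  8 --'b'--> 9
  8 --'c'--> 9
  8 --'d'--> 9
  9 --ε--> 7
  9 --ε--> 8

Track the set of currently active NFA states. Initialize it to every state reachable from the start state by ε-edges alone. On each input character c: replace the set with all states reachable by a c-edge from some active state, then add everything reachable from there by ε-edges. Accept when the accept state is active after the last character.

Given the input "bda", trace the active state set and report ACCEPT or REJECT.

initial (ε-close {0}): {0,1,2,3,4,6,8}
'b' @ 1: {1,7,8,9}  [accepting]
'd' @ 2: {1,7,8,9}  [accepting]
'a' @ 3: {}  — state set empty
end set {} — state 1 not in

Answer: REJECT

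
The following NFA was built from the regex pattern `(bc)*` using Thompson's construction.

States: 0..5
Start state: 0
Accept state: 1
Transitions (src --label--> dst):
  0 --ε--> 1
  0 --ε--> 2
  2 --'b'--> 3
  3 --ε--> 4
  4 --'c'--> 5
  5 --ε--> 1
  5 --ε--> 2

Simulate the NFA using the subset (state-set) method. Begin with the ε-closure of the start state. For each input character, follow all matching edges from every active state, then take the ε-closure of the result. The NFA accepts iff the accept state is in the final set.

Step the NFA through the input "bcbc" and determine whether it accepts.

initial (ε-close {0}): {0,1,2}
'b' @ 1: {3,4}
'c' @ 2: {1,2,5}  (accept∈set)
'b' @ 3: {3,4}
'c' @ 4: {1,2,5}  (accept∈set)
after full input: {1,2,5}  (accept=1 in)

Answer: ACCEPT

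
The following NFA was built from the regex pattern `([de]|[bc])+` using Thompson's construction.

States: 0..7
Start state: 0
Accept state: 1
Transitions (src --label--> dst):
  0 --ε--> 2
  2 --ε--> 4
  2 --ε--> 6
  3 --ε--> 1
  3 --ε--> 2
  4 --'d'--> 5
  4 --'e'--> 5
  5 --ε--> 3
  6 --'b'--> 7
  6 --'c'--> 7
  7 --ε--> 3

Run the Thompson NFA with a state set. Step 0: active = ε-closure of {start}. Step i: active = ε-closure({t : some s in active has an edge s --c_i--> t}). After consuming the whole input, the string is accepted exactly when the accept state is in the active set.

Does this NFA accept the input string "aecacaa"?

Answer: REJECT

Steps:
initial (ε-close {0}): {0,2,4,6}
'a' @ 1: {}  — dead — no transitions
rest 'ecacaa' ignored (set empty)
end set {} — state 1 not in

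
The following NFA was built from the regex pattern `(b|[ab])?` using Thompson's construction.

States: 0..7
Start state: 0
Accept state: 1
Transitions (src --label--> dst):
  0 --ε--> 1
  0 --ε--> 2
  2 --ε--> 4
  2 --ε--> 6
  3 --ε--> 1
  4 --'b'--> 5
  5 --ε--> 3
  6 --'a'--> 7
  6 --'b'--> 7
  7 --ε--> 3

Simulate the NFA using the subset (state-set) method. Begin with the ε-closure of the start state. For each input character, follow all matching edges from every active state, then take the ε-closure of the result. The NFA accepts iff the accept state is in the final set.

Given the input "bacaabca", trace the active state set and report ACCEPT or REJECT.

S₀ = ε-closure({0}) = {0,1,2,4,6}
'b' @ 1: {1,3,5,7}  ✓accept
'a' @ 2: {}  — no active states
rest 'caabca' ignored (set empty)
end set {} — state 1 not in

Answer: REJECT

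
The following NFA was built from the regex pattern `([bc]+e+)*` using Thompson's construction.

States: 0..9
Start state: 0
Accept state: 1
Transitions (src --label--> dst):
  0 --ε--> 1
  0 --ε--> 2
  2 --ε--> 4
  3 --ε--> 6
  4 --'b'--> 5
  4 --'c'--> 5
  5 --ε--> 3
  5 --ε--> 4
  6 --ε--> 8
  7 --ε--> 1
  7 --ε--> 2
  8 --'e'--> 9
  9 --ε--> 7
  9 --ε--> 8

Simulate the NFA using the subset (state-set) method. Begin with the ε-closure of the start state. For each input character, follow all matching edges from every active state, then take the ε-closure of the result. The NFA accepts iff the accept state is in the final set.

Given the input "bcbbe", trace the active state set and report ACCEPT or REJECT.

S₀ = ε-closure({0}) = {0,1,2,4}
'b' @ 1: {3,4,5,6,8}
'c' @ 2: {3,4,5,6,8}
'b' @ 3: {3,4,5,6,8}
'b' @ 4: {3,4,5,6,8}
'e' @ 5: {1,2,4,7,8,9}  (accept∈set)
after full input: {1,2,4,7,8,9}  (accept=1 in)

Answer: ACCEPT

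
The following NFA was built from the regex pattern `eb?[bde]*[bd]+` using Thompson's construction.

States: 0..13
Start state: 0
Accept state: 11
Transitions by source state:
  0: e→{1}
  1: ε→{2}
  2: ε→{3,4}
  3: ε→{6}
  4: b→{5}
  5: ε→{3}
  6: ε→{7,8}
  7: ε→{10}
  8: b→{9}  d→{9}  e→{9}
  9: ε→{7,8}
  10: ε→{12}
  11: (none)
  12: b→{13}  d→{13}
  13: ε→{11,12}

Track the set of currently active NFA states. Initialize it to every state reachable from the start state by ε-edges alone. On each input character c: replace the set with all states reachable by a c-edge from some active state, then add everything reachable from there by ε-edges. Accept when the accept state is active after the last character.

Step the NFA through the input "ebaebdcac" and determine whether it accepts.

Answer: REJECT

Steps:
start: ε-closure({0}) = {0}
'e' @ 1: {1,2,3,4,6,7,8,10,12}
'b' @ 2: {3,5,6,7,8,9,10,11,12,13}  [accepting]
'a' @ 3: {}  — dead — no transitions
rest 'ebdcac' ignored (set empty)
after full input: {}  (accept=11 not in)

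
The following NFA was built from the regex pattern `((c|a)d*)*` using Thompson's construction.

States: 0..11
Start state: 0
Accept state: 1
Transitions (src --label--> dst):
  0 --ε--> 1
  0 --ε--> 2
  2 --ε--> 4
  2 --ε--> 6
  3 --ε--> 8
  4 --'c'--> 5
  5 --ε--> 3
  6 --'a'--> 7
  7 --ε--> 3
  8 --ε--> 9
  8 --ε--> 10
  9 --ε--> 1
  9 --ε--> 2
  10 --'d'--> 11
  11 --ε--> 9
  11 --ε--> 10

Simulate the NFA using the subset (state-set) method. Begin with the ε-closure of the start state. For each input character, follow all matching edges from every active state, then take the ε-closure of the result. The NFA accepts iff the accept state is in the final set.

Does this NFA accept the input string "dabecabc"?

S₀ = ε-closure({0}) = {0,1,2,4,6}
'd' @ 1: {}  — no active states
rest 'abecabc' ignored (set empty)
end set {} — state 1 not in

Answer: REJECT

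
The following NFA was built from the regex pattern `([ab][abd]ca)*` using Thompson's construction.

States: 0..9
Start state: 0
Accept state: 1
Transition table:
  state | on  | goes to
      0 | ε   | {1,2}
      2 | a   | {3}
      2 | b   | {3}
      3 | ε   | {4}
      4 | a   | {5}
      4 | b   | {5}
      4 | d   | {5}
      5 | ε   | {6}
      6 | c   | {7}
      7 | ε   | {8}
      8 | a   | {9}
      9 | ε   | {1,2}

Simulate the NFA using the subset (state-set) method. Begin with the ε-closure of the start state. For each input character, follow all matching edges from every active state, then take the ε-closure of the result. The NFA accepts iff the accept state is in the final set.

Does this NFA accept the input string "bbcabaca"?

Answer: ACCEPT

Steps:
initial (ε-close {0}): {0,1,2}
'b' @ 1: {3,4}
'b' @ 2: {5,6}
'c' @ 3: {7,8}
'a' @ 4: {1,2,9}  [accepting]
'b' @ 5: {3,4}
'a' @ 6: {5,6}
'c' @ 7: {7,8}
'a' @ 8: {1,2,9}  [accepting]
end set {1,2,9} — state 1 in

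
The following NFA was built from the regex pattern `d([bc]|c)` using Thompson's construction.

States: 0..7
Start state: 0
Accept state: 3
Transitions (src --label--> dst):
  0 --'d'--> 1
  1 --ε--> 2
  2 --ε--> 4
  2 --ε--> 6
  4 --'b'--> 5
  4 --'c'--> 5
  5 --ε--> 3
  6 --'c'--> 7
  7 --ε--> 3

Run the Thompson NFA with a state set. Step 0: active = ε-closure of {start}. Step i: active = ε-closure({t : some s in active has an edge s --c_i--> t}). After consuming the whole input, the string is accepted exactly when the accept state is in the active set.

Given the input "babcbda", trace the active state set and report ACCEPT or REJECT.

S₀ = ε-closure({0}) = {0}
'b' @ 1: {}  — no active states
rest 'abcbda' ignored (set empty)
end set {} — state 3 not in

Answer: REJECT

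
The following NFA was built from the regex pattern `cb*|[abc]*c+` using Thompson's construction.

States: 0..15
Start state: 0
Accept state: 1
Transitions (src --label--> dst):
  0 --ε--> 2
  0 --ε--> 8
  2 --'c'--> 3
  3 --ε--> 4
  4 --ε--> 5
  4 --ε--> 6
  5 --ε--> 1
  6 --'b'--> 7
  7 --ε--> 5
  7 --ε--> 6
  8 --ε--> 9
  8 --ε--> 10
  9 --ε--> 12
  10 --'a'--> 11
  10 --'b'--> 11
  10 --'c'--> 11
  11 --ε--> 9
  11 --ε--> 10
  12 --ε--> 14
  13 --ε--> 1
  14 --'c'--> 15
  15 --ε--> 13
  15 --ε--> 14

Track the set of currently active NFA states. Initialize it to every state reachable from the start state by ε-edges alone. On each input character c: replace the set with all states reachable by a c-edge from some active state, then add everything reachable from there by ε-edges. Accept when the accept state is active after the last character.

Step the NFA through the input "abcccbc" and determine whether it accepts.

S₀ = ε-closure({0}) = {0,2,8,9,10,12,14}
'a' @ 1: {9,10,11,12,14}
'b' @ 2: {9,10,11,12,14}
'c' @ 3: {1,9,10,11,12,13,14,15}  (accept∈set)
'c' @ 4: {1,9,10,11,12,13,14,15}  (accept∈set)
'c' @ 5: {1,9,10,11,12,13,14,15}  (accept∈set)
'b' @ 6: {9,10,11,12,14}
'c' @ 7: {1,9,10,11,12,13,14,15}  (accept∈set)
final: {1,9,10,11,12,13,14,15}; accept 1 in set

Answer: ACCEPT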